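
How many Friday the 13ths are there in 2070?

The 13th falls on a Friday when the month's 13th has weekday Fri.
Jan 13 is Mon; Feb 13 is Thu; Mar 13 is Thu; Apr 13 is Sun; May 13 is Tue; Jun 13 is Fri ✓; Jul 13 is Sun; Aug 13 is Wed; Sep 13 is Sat; Oct 13 is Mon; Nov 13 is Thu; Dec 13 is Sat.
Friday the 13ths: Jun.

1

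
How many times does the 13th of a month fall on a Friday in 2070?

The 13th falls on a Friday when the month's 13th has weekday Fri.
Jan 13 is Mon; Feb 13 is Thu; Mar 13 is Thu; Apr 13 is Sun; May 13 is Tue; Jun 13 is Fri ✓; Jul 13 is Sun; Aug 13 is Wed; Sep 13 is Sat; Oct 13 is Mon; Nov 13 is Thu; Dec 13 is Sat.
Friday the 13ths: Jun.

1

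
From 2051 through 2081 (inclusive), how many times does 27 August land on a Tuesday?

5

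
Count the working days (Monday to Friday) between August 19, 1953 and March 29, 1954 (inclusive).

159

August 19, 1953 is a Wednesday.
From August 19, 1953 to March 29, 1954 is 223 days inclusive.
223 = 7 × 31 + 6, so there are 31 full weeks plus 6 extra days.
Each full week contributes 5 weekdays (Mon–Fri): 31 × 5 = 155.
The 6 extra days are Wed, Thu, Fri, Sat, Sun, Mon — 4 of them qualify.
Total: 155 + 4 = 159.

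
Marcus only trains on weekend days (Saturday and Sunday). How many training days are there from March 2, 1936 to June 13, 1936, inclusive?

29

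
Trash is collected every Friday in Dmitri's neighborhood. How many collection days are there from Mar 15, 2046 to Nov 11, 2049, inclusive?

Mar 15, 2046 is a Thursday.
The range spans 1338 days (inclusive of both endpoints).
1338 = 7 × 191 + 1, so there are 191 full weeks plus 1 extra day.
Each full week contributes one Friday: 191 so far.
The 1 extra day is Thu — none qualify.
Total: 191 + 0 = 191.

191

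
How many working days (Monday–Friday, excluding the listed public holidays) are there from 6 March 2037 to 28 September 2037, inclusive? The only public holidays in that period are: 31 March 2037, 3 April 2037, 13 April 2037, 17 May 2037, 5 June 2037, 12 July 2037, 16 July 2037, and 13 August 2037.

6 March 2037 is a Friday.
That's 207 days from start to end, counting both.
207 = 7 × 29 + 4, so there are 29 full weeks plus 4 extra days.
Each full week contributes 5 weekdays (Mon–Fri): 29 × 5 = 145.
The 4 extra days are Fri, Sat, Sun, Mon — 2 of them qualify.
Total: 145 + 2 = 147.
Holidays: 31 March 2037 (Tue); 3 April 2037 (Fri); 13 April 2037 (Mon); 17 May 2037 (Sun); 5 June 2037 (Fri); 12 July 2037 (Sun); 16 July 2037 (Thu); 13 August 2037 (Thu).
6 of the 8 holidays fall on weekdays; the rest are weekends and were already excluded.
Business days: 147 − 6 = 141.

141 working days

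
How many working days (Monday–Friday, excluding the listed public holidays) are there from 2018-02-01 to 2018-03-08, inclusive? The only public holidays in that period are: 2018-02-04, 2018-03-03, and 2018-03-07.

2018-02-01 is a Thursday.
The range spans 36 days (inclusive of both endpoints).
36 = 7 × 5 + 1, so there are 5 full weeks plus 1 extra day.
Each full week contributes 5 weekdays (Mon–Fri): 5 × 5 = 25.
The 1 extra day is Thu — 1 of them qualifies.
Total: 25 + 1 = 26.
Holidays: 2018-02-04 (Sun); 2018-03-03 (Sat); 2018-03-07 (Wed).
1 of the 3 holidays fall on weekdays; the rest are weekends and were already excluded.
Business days: 26 − 1 = 25.

25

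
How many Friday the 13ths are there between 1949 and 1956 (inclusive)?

Friday-the-13ths by year:
1949: May
1950: Jan, Oct
1951: Apr, Jul
1952: Jun
1953: Feb, Mar, Nov
1954: Aug
1955: May
1956: Jan, Apr, Jul

14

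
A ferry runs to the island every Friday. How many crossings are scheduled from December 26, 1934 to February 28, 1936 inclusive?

62 Fridays

December 26, 1934 is a Wednesday.
The range spans 430 days (inclusive of both endpoints).
430 = 7 × 61 + 3, so there are 61 full weeks plus 3 extra days.
Each full week contributes one Friday: 61 so far.
The 3 extra days are Wednesday, Thursday, Friday — 1 of them qualifies.
Total: 61 + 1 = 62.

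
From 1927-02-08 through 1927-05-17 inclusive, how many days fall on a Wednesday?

14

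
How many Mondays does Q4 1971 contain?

13

October 1, 1971 is a Friday.
From October 1, 1971 to December 31, 1971 is 92 days inclusive.
92 = 7 × 13 + 1, so there are 13 full weeks plus 1 extra day.
Each full week contributes one Monday: 13 so far.
The 1 extra day is Fri — none qualify.
Total: 13 + 0 = 13.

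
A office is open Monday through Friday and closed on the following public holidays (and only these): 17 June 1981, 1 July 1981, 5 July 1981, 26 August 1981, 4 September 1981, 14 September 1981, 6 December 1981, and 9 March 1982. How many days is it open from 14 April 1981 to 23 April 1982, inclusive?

263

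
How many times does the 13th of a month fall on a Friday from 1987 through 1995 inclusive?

16

Friday-the-13ths by year:
1987: Feb, Mar, Nov
1988: May
1989: Jan, Oct
1990: Apr, Jul
1991: Sep, Dec
1992: Mar, Nov
1993: Aug
1994: May
1995: Jan, Oct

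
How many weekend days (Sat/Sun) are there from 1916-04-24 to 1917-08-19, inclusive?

1916-04-24 is a Monday.
That's 483 days from start to end, counting both.
483 = 7 × 69, so the span is exactly 69 full weeks.
Each full week contributes 2 weekend days (Sat, Sun): 69 × 2 = 138.
Total: 138.

138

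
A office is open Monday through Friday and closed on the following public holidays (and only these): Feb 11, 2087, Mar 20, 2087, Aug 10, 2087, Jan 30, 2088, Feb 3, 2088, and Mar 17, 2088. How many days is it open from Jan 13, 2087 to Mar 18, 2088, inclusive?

304 working days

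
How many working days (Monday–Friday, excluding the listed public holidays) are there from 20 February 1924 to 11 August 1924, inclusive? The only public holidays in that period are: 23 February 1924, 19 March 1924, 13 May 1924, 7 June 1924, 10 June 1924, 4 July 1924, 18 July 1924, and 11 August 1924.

20 February 1924 is a Wednesday.
The range spans 174 days (inclusive of both endpoints).
174 = 7 × 24 + 6, so there are 24 full weeks plus 6 extra days.
Each full week contributes 5 weekdays (Mon–Fri): 24 × 5 = 120.
The 6 extra days are Wednesday, Thursday, Friday, Saturday, Sunday, Monday — 4 of them qualify.
Total: 120 + 4 = 124.
Holidays: 23 February 1924 (Sat); 19 March 1924 (Wed); 13 May 1924 (Tue); 7 June 1924 (Sat); 10 June 1924 (Tue); 4 July 1924 (Fri); 18 July 1924 (Fri); 11 August 1924 (Mon).
6 of the 8 holidays fall on weekdays; the rest are weekends and were already excluded.
Business days: 124 − 6 = 118.

118 working days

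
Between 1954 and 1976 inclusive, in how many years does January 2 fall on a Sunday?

Day of week of January 2 in each year:
1954: Sat, 1955: Sun ✓, 1956: Mon, 1957: Wed, 1958: Thu, 1959: Fri, 1960: Sat, 1961: Mon, 1962: Tue, 1963: Wed, 1964: Thu, 1965: Sat, 1966: Sun ✓, 1967: Mon, 1968: Tue, 1969: Thu, 1970: Fri, 1971: Sat, 1972: Sun ✓, 1973: Tue, 1974: Wed, 1975: Thu, 1976: Fri
Sundays: 1955, 1966, 1972.

3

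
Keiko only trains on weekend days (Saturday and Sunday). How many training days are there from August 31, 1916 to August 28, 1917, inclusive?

104

August 31, 1916 is a Thursday.
From August 31, 1916 to August 28, 1917 is 363 days inclusive.
363 = 7 × 51 + 6, so there are 51 full weeks plus 6 extra days.
Each full week contributes 2 weekend days (Sat, Sun): 51 × 2 = 102.
The 6 extra days are Thursday, Friday, Saturday, Sunday, Monday, Tuesday — 2 of them qualify.
Total: 102 + 2 = 104.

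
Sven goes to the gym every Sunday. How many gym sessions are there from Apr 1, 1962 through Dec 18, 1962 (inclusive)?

38 Sundays

Apr 1, 1962 is a Sunday.
The range spans 262 days (inclusive of both endpoints).
262 = 7 × 37 + 3, so there are 37 full weeks plus 3 extra days.
Each full week contributes one Sunday: 37 so far.
The 3 extra days are Sun, Mon, Tue — 1 of them qualifies.
Total: 37 + 1 = 38.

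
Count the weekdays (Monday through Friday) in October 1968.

October 1, 1968 is a Tuesday.
The range spans 31 days (inclusive of both endpoints).
31 = 7 × 4 + 3, so there are 4 full weeks plus 3 extra days.
Each full week contributes 5 weekdays (Mon–Fri): 4 × 5 = 20.
The 3 extra days are Tuesday, Wednesday, Thursday — 3 of them qualify.
Total: 20 + 3 = 23.

23 weekdays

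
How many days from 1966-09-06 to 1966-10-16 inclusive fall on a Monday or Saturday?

1966-09-06 is a Tuesday.
The range spans 41 days (inclusive of both endpoints).
41 = 7 × 5 + 6, so there are 5 full weeks plus 6 extra days.
Each full week contributes 2 days from the set (Mon, Sat): 5 × 2 = 10.
The 6 extra days are Tuesday, Wednesday, Thursday, Friday, Saturday, Sunday — 1 of them qualifies.
Total: 10 + 1 = 11.

11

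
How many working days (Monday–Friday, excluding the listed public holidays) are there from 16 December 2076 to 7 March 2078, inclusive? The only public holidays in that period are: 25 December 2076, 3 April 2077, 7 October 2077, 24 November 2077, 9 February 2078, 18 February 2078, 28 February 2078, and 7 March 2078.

16 December 2076 is a Wednesday.
The range spans 447 days (inclusive of both endpoints).
447 = 7 × 63 + 6, so there are 63 full weeks plus 6 extra days.
Each full week contributes 5 weekdays (Mon–Fri): 63 × 5 = 315.
The 6 extra days are Wed, Thu, Fri, Sat, Sun, Mon — 4 of them qualify.
Total: 315 + 4 = 319.
Holidays: 25 December 2076 (Fri); 3 April 2077 (Sat); 7 October 2077 (Thu); 24 November 2077 (Wed); 9 February 2078 (Wed); 18 February 2078 (Fri); 28 February 2078 (Mon); 7 March 2078 (Mon).
7 of the 8 holidays fall on weekdays; the rest are weekends and were already excluded.
Business days: 319 − 7 = 312.

312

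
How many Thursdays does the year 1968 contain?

52

1 January 1968 is a Monday.
The range spans 366 days (inclusive of both endpoints).
366 = 7 × 52 + 2, so there are 52 full weeks plus 2 extra days.
Each full week contributes one Thursday: 52 so far.
The 2 extra days are Monday, Tuesday — none qualify.
Total: 52 + 0 = 52.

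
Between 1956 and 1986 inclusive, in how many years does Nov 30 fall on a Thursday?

Day of week of November 30 in each year:
1956: Fri, 1957: Sat, 1958: Sun, 1959: Mon, 1960: Wed, 1961: Thu ✓, 1962: Fri, 1963: Sat, 1964: Mon, 1965: Tue, 1966: Wed, 1967: Thu ✓, 1968: Sat, 1969: Sun, 1970: Mon, 1971: Tue, 1972: Thu ✓, 1973: Fri, 1974: Sat, 1975: Sun, 1976: Tue, 1977: Wed, 1978: Thu ✓, 1979: Fri, 1980: Sun, 1981: Mon, 1982: Tue, 1983: Wed, 1984: Fri, 1985: Sat, 1986: Sun
Thursdays: 1961, 1967, 1972, 1978.

4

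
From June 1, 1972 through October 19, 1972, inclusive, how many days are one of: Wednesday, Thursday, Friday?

61

June 1, 1972 is a Thursday.
That's 141 days from start to end, counting both.
141 = 7 × 20 + 1, so there are 20 full weeks plus 1 extra day.
Each full week contributes 3 days from the set (Wed, Thu, Fri): 20 × 3 = 60.
The 1 extra day is Thu — 1 of them qualifies.
Total: 60 + 1 = 61.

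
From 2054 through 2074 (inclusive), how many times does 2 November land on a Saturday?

Day of week of November 2 in each year:
2054: Mon, 2055: Tue, 2056: Thu, 2057: Fri, 2058: Sat ✓, 2059: Sun, 2060: Tue, 2061: Wed, 2062: Thu, 2063: Fri, 2064: Sun, 2065: Mon, 2066: Tue, 2067: Wed, 2068: Fri, 2069: Sat ✓, 2070: Sun, 2071: Mon, 2072: Wed, 2073: Thu, 2074: Fri
Saturdays: 2058, 2069.

2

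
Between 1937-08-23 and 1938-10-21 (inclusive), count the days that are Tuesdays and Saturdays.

1937-08-23 is a Monday.
That's 425 days from start to end, counting both.
425 = 7 × 60 + 5, so there are 60 full weeks plus 5 extra days.
Each full week contributes 2 days from the set (Tue, Sat): 60 × 2 = 120.
The 5 extra days are Mon, Tue, Wed, Thu, Fri — 1 of them qualifies.
Total: 120 + 1 = 121.

121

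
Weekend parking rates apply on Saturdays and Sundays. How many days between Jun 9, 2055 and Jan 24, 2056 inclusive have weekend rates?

66

Jun 9, 2055 is a Wednesday.
The range spans 230 days (inclusive of both endpoints).
230 = 7 × 32 + 6, so there are 32 full weeks plus 6 extra days.
Each full week contributes 2 weekend days (Sat, Sun): 32 × 2 = 64.
The 6 extra days are Wed, Thu, Fri, Sat, Sun, Mon — 2 of them qualify.
Total: 64 + 2 = 66.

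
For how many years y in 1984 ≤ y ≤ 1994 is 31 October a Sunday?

1

Day of week of October 31 in each year:
1984: Wed, 1985: Thu, 1986: Fri, 1987: Sat, 1988: Mon, 1989: Tue, 1990: Wed, 1991: Thu, 1992: Sat, 1993: Sun ✓, 1994: Mon
Sundays: 1993.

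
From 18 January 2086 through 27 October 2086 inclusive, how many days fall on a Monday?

40 Mondays

18 January 2086 is a Friday.
The range spans 283 days (inclusive of both endpoints).
283 = 7 × 40 + 3, so there are 40 full weeks plus 3 extra days.
Each full week contributes one Monday: 40 so far.
The 3 extra days are Friday, Saturday, Sunday — none qualify.
Total: 40 + 0 = 40.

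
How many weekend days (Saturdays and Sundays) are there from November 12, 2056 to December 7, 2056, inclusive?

November 12, 2056 is a Sunday.
That's 26 days from start to end, counting both.
26 = 7 × 3 + 5, so there are 3 full weeks plus 5 extra days.
Each full week contributes 2 weekend days (Sat, Sun): 3 × 2 = 6.
The 5 extra days are Sunday, Monday, Tuesday, Wednesday, Thursday — 1 of them qualifies.
Total: 6 + 1 = 7.

7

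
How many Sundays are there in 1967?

January 1, 1967 is a Sunday.
That's 365 days from start to end, counting both.
365 = 7 × 52 + 1, so there are 52 full weeks plus 1 extra day.
Each full week contributes one Sunday: 52 so far.
The 1 extra day is Sun — 1 of them qualifies.
Total: 52 + 1 = 53.

53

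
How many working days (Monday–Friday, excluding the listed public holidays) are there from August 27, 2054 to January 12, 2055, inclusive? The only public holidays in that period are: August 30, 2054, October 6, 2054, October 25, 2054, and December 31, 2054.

97 working days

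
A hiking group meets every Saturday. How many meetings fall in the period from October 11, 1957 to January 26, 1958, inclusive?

16 Saturdays

October 11, 1957 is a Friday.
That's 108 days from start to end, counting both.
108 = 7 × 15 + 3, so there are 15 full weeks plus 3 extra days.
Each full week contributes one Saturday: 15 so far.
The 3 extra days are Friday, Saturday, Sunday — 1 of them qualifies.
Total: 15 + 1 = 16.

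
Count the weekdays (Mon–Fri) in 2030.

261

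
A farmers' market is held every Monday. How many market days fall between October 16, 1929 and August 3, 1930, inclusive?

October 16, 1929 is a Wednesday.
That's 292 days from start to end, counting both.
292 = 7 × 41 + 5, so there are 41 full weeks plus 5 extra days.
Each full week contributes one Monday: 41 so far.
The 5 extra days are Wednesday, Thursday, Friday, Saturday, Sunday — none qualify.
Total: 41 + 0 = 41.

41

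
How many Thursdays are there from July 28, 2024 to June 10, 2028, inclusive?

July 28, 2024 is a Sunday.
From July 28, 2024 to June 10, 2028 is 1414 days inclusive.
1414 = 7 × 202, so the span is exactly 202 full weeks.
Each full week contributes one Thursday: 202 so far.
Total: 202.

202 Thursdays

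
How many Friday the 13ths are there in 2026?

3

The 13th falls on a Friday when the month's 13th has weekday Fri.
Jan 13 is Tue; Feb 13 is Fri ✓; Mar 13 is Fri ✓; Apr 13 is Mon; May 13 is Wed; Jun 13 is Sat; Jul 13 is Mon; Aug 13 is Thu; Sep 13 is Sun; Oct 13 is Tue; Nov 13 is Fri ✓; Dec 13 is Sun.
Friday the 13ths: Feb, Mar, Nov.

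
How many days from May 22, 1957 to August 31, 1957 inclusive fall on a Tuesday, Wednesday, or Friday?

44

May 22, 1957 is a Wednesday.
That's 102 days from start to end, counting both.
102 = 7 × 14 + 4, so there are 14 full weeks plus 4 extra days.
Each full week contributes 3 days from the set (Tue, Wed, Fri): 14 × 3 = 42.
The 4 extra days are Wed, Thu, Fri, Sat — 2 of them qualify.
Total: 42 + 2 = 44.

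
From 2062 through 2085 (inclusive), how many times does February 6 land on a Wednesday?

3

Day of week of February 6 in each year:
2062: Mon, 2063: Tue, 2064: Wed ✓, 2065: Fri, 2066: Sat, 2067: Sun, 2068: Mon, 2069: Wed ✓, 2070: Thu, 2071: Fri, 2072: Sat, 2073: Mon, 2074: Tue, 2075: Wed ✓, 2076: Thu, 2077: Sat, 2078: Sun, 2079: Mon, 2080: Tue, 2081: Thu, 2082: Fri, 2083: Sat, 2084: Sun, 2085: Tue
Wednesdays: 2064, 2069, 2075.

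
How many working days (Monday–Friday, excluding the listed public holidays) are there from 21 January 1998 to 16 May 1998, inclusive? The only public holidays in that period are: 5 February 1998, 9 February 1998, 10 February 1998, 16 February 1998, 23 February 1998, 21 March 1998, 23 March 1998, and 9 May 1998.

77

21 January 1998 is a Wednesday.
The range spans 116 days (inclusive of both endpoints).
116 = 7 × 16 + 4, so there are 16 full weeks plus 4 extra days.
Each full week contributes 5 weekdays (Mon–Fri): 16 × 5 = 80.
The 4 extra days are Wednesday, Thursday, Friday, Saturday — 3 of them qualify.
Total: 80 + 3 = 83.
Holidays: 5 February 1998 (Thu); 9 February 1998 (Mon); 10 February 1998 (Tue); 16 February 1998 (Mon); 23 February 1998 (Mon); 21 March 1998 (Sat); 23 March 1998 (Mon); 9 May 1998 (Sat).
6 of the 8 holidays fall on weekdays; the rest are weekends and were already excluded.
Business days: 83 − 6 = 77.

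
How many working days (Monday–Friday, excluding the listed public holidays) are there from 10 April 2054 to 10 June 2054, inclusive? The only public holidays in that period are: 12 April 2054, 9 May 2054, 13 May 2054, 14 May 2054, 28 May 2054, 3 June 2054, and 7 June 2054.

40 working days

10 April 2054 is a Friday.
That's 62 days from start to end, counting both.
62 = 7 × 8 + 6, so there are 8 full weeks plus 6 extra days.
Each full week contributes 5 weekdays (Mon–Fri): 8 × 5 = 40.
The 6 extra days are Fri, Sat, Sun, Mon, Tue, Wed — 4 of them qualify.
Total: 40 + 4 = 44.
Holidays: 12 April 2054 (Sun); 9 May 2054 (Sat); 13 May 2054 (Wed); 14 May 2054 (Thu); 28 May 2054 (Thu); 3 June 2054 (Wed); 7 June 2054 (Sun).
4 of the 7 holidays fall on weekdays; the rest are weekends and were already excluded.
Business days: 44 − 4 = 40.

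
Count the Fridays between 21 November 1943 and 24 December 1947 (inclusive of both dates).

21 November 1943 is a Sunday.
The range spans 1495 days (inclusive of both endpoints).
1495 = 7 × 213 + 4, so there are 213 full weeks plus 4 extra days.
Each full week contributes one Friday: 213 so far.
The 4 extra days are Sunday, Monday, Tuesday, Wednesday — none qualify.
Total: 213 + 0 = 213.

213 Fridays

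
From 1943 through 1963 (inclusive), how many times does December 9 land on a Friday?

3

Day of week of December 9 in each year:
1943: Thu, 1944: Sat, 1945: Sun, 1946: Mon, 1947: Tue, 1948: Thu, 1949: Fri ✓, 1950: Sat, 1951: Sun, 1952: Tue, 1953: Wed, 1954: Thu, 1955: Fri ✓, 1956: Sun, 1957: Mon, 1958: Tue, 1959: Wed, 1960: Fri ✓, 1961: Sat, 1962: Sun, 1963: Mon
Fridays: 1949, 1955, 1960.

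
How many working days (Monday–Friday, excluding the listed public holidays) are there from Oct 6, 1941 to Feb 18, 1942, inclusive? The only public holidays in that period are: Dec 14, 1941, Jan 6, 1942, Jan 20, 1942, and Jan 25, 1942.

Oct 6, 1941 is a Monday.
The range spans 136 days (inclusive of both endpoints).
136 = 7 × 19 + 3, so there are 19 full weeks plus 3 extra days.
Each full week contributes 5 weekdays (Mon–Fri): 19 × 5 = 95.
The 3 extra days are Monday, Tuesday, Wednesday — 3 of them qualify.
Total: 95 + 3 = 98.
Holidays: Dec 14, 1941 (Sun); Jan 6, 1942 (Tue); Jan 20, 1942 (Tue); Jan 25, 1942 (Sun).
2 of the 4 holidays fall on weekdays; the rest are weekends and were already excluded.
Business days: 98 − 2 = 96.

96 working days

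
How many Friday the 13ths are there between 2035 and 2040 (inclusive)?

Friday-the-13ths by year:
2035: Apr, Jul
2036: Jun
2037: Feb, Mar, Nov
2038: Aug
2039: May
2040: Jan, Apr, Jul

11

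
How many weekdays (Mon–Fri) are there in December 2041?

22

1 December 2041 is a Sunday.
From 1 December 2041 to 31 December 2041 is 31 days inclusive.
31 = 7 × 4 + 3, so there are 4 full weeks plus 3 extra days.
Each full week contributes 5 weekdays (Mon–Fri): 4 × 5 = 20.
The 3 extra days are Sun, Mon, Tue — 2 of them qualify.
Total: 20 + 2 = 22.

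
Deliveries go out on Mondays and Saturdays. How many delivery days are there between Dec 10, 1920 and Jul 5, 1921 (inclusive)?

60

Dec 10, 1920 is a Friday.
That's 208 days from start to end, counting both.
208 = 7 × 29 + 5, so there are 29 full weeks plus 5 extra days.
Each full week contributes 2 days from the set (Mon, Sat): 29 × 2 = 58.
The 5 extra days are Fri, Sat, Sun, Mon, Tue — 2 of them qualify.
Total: 58 + 2 = 60.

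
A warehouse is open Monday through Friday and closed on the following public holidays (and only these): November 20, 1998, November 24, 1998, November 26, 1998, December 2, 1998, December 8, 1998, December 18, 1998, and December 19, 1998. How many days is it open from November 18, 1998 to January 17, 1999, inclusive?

November 18, 1998 is a Wednesday.
That's 61 days from start to end, counting both.
61 = 7 × 8 + 5, so there are 8 full weeks plus 5 extra days.
Each full week contributes 5 weekdays (Mon–Fri): 8 × 5 = 40.
The 5 extra days are Wed, Thu, Fri, Sat, Sun — 3 of them qualify.
Total: 40 + 3 = 43.
Holidays: November 20, 1998 (Fri); November 24, 1998 (Tue); November 26, 1998 (Thu); December 2, 1998 (Wed); December 8, 1998 (Tue); December 18, 1998 (Fri); December 19, 1998 (Sat).
6 of the 7 holidays fall on weekdays; the rest are weekends and were already excluded.
Business days: 43 − 6 = 37.

37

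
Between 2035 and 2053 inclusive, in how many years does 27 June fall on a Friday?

3

Day of week of June 27 in each year:
2035: Wed, 2036: Fri ✓, 2037: Sat, 2038: Sun, 2039: Mon, 2040: Wed, 2041: Thu, 2042: Fri ✓, 2043: Sat, 2044: Mon, 2045: Tue, 2046: Wed, 2047: Thu, 2048: Sat, 2049: Sun, 2050: Mon, 2051: Tue, 2052: Thu, 2053: Fri ✓
Fridays: 2036, 2042, 2053.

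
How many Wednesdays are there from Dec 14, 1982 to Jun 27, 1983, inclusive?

28 Wednesdays

Dec 14, 1982 is a Tuesday.
From Dec 14, 1982 to Jun 27, 1983 is 196 days inclusive.
196 = 7 × 28, so the span is exactly 28 full weeks.
Each full week contributes one Wednesday: 28 so far.
Total: 28.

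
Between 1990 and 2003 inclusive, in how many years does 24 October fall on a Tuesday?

2

Day of week of October 24 in each year:
1990: Wed, 1991: Thu, 1992: Sat, 1993: Sun, 1994: Mon, 1995: Tue ✓, 1996: Thu, 1997: Fri, 1998: Sat, 1999: Sun, 2000: Tue ✓, 2001: Wed, 2002: Thu, 2003: Fri
Tuesdays: 1995, 2000.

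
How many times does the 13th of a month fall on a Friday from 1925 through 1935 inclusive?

Friday-the-13ths by year:
1925: Feb, Mar, Nov
1926: Aug
1927: May
1928: Jan, Apr, Jul
1929: Sep, Dec
1930: Jun
1931: Feb, Mar, Nov
1932: May
1933: Jan, Oct
1934: Apr, Jul
1935: Sep, Dec

21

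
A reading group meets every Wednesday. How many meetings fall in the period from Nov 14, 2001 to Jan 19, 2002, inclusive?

Nov 14, 2001 is a Wednesday.
The range spans 67 days (inclusive of both endpoints).
67 = 7 × 9 + 4, so there are 9 full weeks plus 4 extra days.
Each full week contributes one Wednesday: 9 so far.
The 4 extra days are Wed, Thu, Fri, Sat — 1 of them qualifies.
Total: 9 + 1 = 10.

10 Wednesdays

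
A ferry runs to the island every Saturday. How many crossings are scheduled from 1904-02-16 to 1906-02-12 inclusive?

104 Saturdays

1904-02-16 is a Tuesday.
That's 728 days from start to end, counting both.
728 = 7 × 104, so the span is exactly 104 full weeks.
Each full week contributes one Saturday: 104 so far.
Total: 104.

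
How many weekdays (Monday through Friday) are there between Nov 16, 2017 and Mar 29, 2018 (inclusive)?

96 weekdays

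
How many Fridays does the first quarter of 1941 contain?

January 1, 1941 is a Wednesday.
From January 1, 1941 to March 31, 1941 is 90 days inclusive.
90 = 7 × 12 + 6, so there are 12 full weeks plus 6 extra days.
Each full week contributes one Friday: 12 so far.
The 6 extra days are Wed, Thu, Fri, Sat, Sun, Mon — 1 of them qualifies.
Total: 12 + 1 = 13.

13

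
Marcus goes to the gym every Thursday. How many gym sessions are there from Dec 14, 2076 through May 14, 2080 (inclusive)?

Dec 14, 2076 is a Monday.
That's 1248 days from start to end, counting both.
1248 = 7 × 178 + 2, so there are 178 full weeks plus 2 extra days.
Each full week contributes one Thursday: 178 so far.
The 2 extra days are Monday, Tuesday — none qualify.
Total: 178 + 0 = 178.

178 Thursdays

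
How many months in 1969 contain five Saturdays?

4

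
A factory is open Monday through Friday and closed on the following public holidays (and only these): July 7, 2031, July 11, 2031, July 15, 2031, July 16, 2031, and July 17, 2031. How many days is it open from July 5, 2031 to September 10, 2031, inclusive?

July 5, 2031 is a Saturday.
From July 5, 2031 to September 10, 2031 is 68 days inclusive.
68 = 7 × 9 + 5, so there are 9 full weeks plus 5 extra days.
Each full week contributes 5 weekdays (Mon–Fri): 9 × 5 = 45.
The 5 extra days are Saturday, Sunday, Monday, Tuesday, Wednesday — 3 of them qualify.
Total: 45 + 3 = 48.
Holidays: July 7, 2031 (Mon); July 11, 2031 (Fri); July 15, 2031 (Tue); July 16, 2031 (Wed); July 17, 2031 (Thu).
All 5 holidays fall on weekdays, so subtract 5.
Business days: 48 − 5 = 43.

43 working days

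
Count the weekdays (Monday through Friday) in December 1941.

1 December 1941 is a Monday.
That's 31 days from start to end, counting both.
31 = 7 × 4 + 3, so there are 4 full weeks plus 3 extra days.
Each full week contributes 5 weekdays (Mon–Fri): 4 × 5 = 20.
The 3 extra days are Mon, Tue, Wed — 3 of them qualify.
Total: 20 + 3 = 23.

23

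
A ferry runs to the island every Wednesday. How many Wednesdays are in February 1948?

4

February 1, 1948 is a Sunday.
From February 1, 1948 to February 29, 1948 is 29 days inclusive.
29 = 7 × 4 + 1, so there are 4 full weeks plus 1 extra day.
Each full week contributes one Wednesday: 4 so far.
The 1 extra day is Sunday — none qualify.
Total: 4 + 0 = 4.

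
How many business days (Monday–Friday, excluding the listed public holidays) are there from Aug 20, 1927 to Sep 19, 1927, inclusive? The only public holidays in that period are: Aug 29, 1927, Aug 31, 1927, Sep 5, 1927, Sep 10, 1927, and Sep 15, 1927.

Aug 20, 1927 is a Saturday.
The range spans 31 days (inclusive of both endpoints).
31 = 7 × 4 + 3, so there are 4 full weeks plus 3 extra days.
Each full week contributes 5 weekdays (Mon–Fri): 4 × 5 = 20.
The 3 extra days are Sat, Sun, Mon — 1 of them qualifies.
Total: 20 + 1 = 21.
Holidays: Aug 29, 1927 (Mon); Aug 31, 1927 (Wed); Sep 5, 1927 (Mon); Sep 10, 1927 (Sat); Sep 15, 1927 (Thu).
4 of the 5 holidays fall on weekdays; the rest are weekends and were already excluded.
Business days: 21 − 4 = 17.

17 business days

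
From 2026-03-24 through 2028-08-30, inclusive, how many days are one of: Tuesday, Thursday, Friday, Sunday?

2026-03-24 is a Tuesday.
That's 891 days from start to end, counting both.
891 = 7 × 127 + 2, so there are 127 full weeks plus 2 extra days.
Each full week contributes 4 days from the set (Tue, Thu, Fri, Sun): 127 × 4 = 508.
The 2 extra days are Tue, Wed — 1 of them qualifies.
Total: 508 + 1 = 509.

509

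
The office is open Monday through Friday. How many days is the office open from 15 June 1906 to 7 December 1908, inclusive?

15 June 1906 is a Friday.
The range spans 907 days (inclusive of both endpoints).
907 = 7 × 129 + 4, so there are 129 full weeks plus 4 extra days.
Each full week contributes 5 weekdays (Mon–Fri): 129 × 5 = 645.
The 4 extra days are Fri, Sat, Sun, Mon — 2 of them qualify.
Total: 645 + 2 = 647.

647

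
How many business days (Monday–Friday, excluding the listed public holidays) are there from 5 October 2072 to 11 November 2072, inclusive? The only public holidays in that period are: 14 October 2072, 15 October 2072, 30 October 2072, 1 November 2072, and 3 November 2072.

25 business days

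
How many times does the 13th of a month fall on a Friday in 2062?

2

The 13th falls on a Friday when the month's 13th has weekday Fri.
Jan 13 is Fri ✓; Feb 13 is Mon; Mar 13 is Mon; Apr 13 is Thu; May 13 is Sat; Jun 13 is Tue; Jul 13 is Thu; Aug 13 is Sun; Sep 13 is Wed; Oct 13 is Fri ✓; Nov 13 is Mon; Dec 13 is Wed.
Friday the 13ths: Jan, Oct.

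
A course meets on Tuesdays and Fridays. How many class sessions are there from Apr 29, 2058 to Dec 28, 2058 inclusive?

Apr 29, 2058 is a Monday.
From Apr 29, 2058 to Dec 28, 2058 is 244 days inclusive.
244 = 7 × 34 + 6, so there are 34 full weeks plus 6 extra days.
Each full week contributes 2 days from the set (Tue, Fri): 34 × 2 = 68.
The 6 extra days are Monday, Tuesday, Wednesday, Thursday, Friday, Saturday — 2 of them qualify.
Total: 68 + 2 = 70.

70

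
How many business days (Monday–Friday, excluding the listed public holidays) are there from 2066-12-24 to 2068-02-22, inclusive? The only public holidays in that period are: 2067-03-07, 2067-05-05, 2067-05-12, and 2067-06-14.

300

2066-12-24 is a Friday.
The range spans 426 days (inclusive of both endpoints).
426 = 7 × 60 + 6, so there are 60 full weeks plus 6 extra days.
Each full week contributes 5 weekdays (Mon–Fri): 60 × 5 = 300.
The 6 extra days are Fri, Sat, Sun, Mon, Tue, Wed — 4 of them qualify.
Total: 300 + 4 = 304.
Holidays: 2067-03-07 (Mon); 2067-05-05 (Thu); 2067-05-12 (Thu); 2067-06-14 (Tue).
All 4 holidays fall on weekdays, so subtract 4.
Business days: 304 − 4 = 300.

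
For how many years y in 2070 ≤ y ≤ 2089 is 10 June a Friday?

Day of week of June 10 in each year:
2070: Tue, 2071: Wed, 2072: Fri ✓, 2073: Sat, 2074: Sun, 2075: Mon, 2076: Wed, 2077: Thu, 2078: Fri ✓, 2079: Sat, 2080: Mon, 2081: Tue, 2082: Wed, 2083: Thu, 2084: Sat, 2085: Sun, 2086: Mon, 2087: Tue, 2088: Thu, 2089: Fri ✓
Fridays: 2072, 2078, 2089.

3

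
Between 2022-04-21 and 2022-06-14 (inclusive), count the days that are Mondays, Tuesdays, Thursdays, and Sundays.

2022-04-21 is a Thursday.
That's 55 days from start to end, counting both.
55 = 7 × 7 + 6, so there are 7 full weeks plus 6 extra days.
Each full week contributes 4 days from the set (Mon, Tue, Thu, Sun): 7 × 4 = 28.
The 6 extra days are Thursday, Friday, Saturday, Sunday, Monday, Tuesday — 4 of them qualify.
Total: 28 + 4 = 32.

32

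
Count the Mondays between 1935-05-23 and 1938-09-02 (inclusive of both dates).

1935-05-23 is a Thursday.
That's 1199 days from start to end, counting both.
1199 = 7 × 171 + 2, so there are 171 full weeks plus 2 extra days.
Each full week contributes one Monday: 171 so far.
The 2 extra days are Thursday, Friday — none qualify.
Total: 171 + 0 = 171.

171 Mondays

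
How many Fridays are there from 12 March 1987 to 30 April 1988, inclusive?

12 March 1987 is a Thursday.
That's 416 days from start to end, counting both.
416 = 7 × 59 + 3, so there are 59 full weeks plus 3 extra days.
Each full week contributes one Friday: 59 so far.
The 3 extra days are Thursday, Friday, Saturday — 1 of them qualifies.
Total: 59 + 1 = 60.

60 Fridays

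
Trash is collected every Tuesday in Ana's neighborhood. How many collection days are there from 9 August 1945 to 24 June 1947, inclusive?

98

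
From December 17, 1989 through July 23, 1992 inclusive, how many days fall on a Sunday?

December 17, 1989 is a Sunday.
From December 17, 1989 to July 23, 1992 is 950 days inclusive.
950 = 7 × 135 + 5, so there are 135 full weeks plus 5 extra days.
Each full week contributes one Sunday: 135 so far.
The 5 extra days are Sun, Mon, Tue, Wed, Thu — 1 of them qualifies.
Total: 135 + 1 = 136.

136 Sundays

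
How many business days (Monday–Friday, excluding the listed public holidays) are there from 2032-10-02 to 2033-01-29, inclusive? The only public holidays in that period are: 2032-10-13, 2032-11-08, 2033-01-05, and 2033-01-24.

81 business days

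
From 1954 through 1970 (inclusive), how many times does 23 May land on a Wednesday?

2

Day of week of May 23 in each year:
1954: Sun, 1955: Mon, 1956: Wed ✓, 1957: Thu, 1958: Fri, 1959: Sat, 1960: Mon, 1961: Tue, 1962: Wed ✓, 1963: Thu, 1964: Sat, 1965: Sun, 1966: Mon, 1967: Tue, 1968: Thu, 1969: Fri, 1970: Sat
Wednesdays: 1956, 1962.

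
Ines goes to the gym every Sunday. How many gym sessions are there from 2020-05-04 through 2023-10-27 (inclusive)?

181

2020-05-04 is a Monday.
The range spans 1272 days (inclusive of both endpoints).
1272 = 7 × 181 + 5, so there are 181 full weeks plus 5 extra days.
Each full week contributes one Sunday: 181 so far.
The 5 extra days are Monday, Tuesday, Wednesday, Thursday, Friday — none qualify.
Total: 181 + 0 = 181.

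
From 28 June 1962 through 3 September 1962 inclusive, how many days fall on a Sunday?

28 June 1962 is a Thursday.
From 28 June 1962 to 3 September 1962 is 68 days inclusive.
68 = 7 × 9 + 5, so there are 9 full weeks plus 5 extra days.
Each full week contributes one Sunday: 9 so far.
The 5 extra days are Thursday, Friday, Saturday, Sunday, Monday — 1 of them qualifies.
Total: 9 + 1 = 10.

10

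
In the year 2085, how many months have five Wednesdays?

4

A month has five Wednesdays exactly when Wednesday falls within its first (length − 28) days.
Jan: 31 days, starts Mon → 5 of Mon, Tue, Wed ✓
Feb: 28 days, starts Thu → 5 of (none)
Mar: 31 days, starts Thu → 5 of Thu, Fri, Sat
Apr: 30 days, starts Sun → 5 of Sun, Mon
May: 31 days, starts Tue → 5 of Tue, Wed, Thu ✓
Jun: 30 days, starts Fri → 5 of Fri, Sat
Jul: 31 days, starts Sun → 5 of Sun, Mon, Tue
Aug: 31 days, starts Wed → 5 of Wed, Thu, Fri ✓
Sep: 30 days, starts Sat → 5 of Sat, Sun
Oct: 31 days, starts Mon → 5 of Mon, Tue, Wed ✓
Nov: 30 days, starts Thu → 5 of Thu, Fri
Dec: 31 days, starts Sat → 5 of Sat, Sun, Mon
Months with five Wednesdays: Jan, May, Aug, Oct.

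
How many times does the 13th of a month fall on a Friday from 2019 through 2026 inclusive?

14

Friday-the-13ths by year:
2019: Sep, Dec
2020: Mar, Nov
2021: Aug
2022: May
2023: Jan, Oct
2024: Sep, Dec
2025: Jun
2026: Feb, Mar, Nov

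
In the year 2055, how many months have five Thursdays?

A month has five Thursdays exactly when Thursday falls within its first (length − 28) days.
Jan: 31 days, starts Fri → 5 of Fri, Sat, Sun
Feb: 28 days, starts Mon → 5 of (none)
Mar: 31 days, starts Mon → 5 of Mon, Tue, Wed
Apr: 30 days, starts Thu → 5 of Thu, Fri ✓
May: 31 days, starts Sat → 5 of Sat, Sun, Mon
Jun: 30 days, starts Tue → 5 of Tue, Wed
Jul: 31 days, starts Thu → 5 of Thu, Fri, Sat ✓
Aug: 31 days, starts Sun → 5 of Sun, Mon, Tue
Sep: 30 days, starts Wed → 5 of Wed, Thu ✓
Oct: 31 days, starts Fri → 5 of Fri, Sat, Sun
Nov: 30 days, starts Mon → 5 of Mon, Tue
Dec: 31 days, starts Wed → 5 of Wed, Thu, Fri ✓
Months with five Thursdays: Apr, Jul, Sep, Dec.

4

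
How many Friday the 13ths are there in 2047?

The 13th falls on a Friday when the month's 13th has weekday Fri.
Jan 13 is Sun; Feb 13 is Wed; Mar 13 is Wed; Apr 13 is Sat; May 13 is Mon; Jun 13 is Thu; Jul 13 is Sat; Aug 13 is Tue; Sep 13 is Fri ✓; Oct 13 is Sun; Nov 13 is Wed; Dec 13 is Fri ✓.
Friday the 13ths: Sep, Dec.

2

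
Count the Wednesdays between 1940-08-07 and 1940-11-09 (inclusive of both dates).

14 Wednesdays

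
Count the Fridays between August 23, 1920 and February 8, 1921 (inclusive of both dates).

24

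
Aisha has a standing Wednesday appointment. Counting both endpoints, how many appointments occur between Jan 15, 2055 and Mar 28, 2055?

Jan 15, 2055 is a Friday.
The range spans 73 days (inclusive of both endpoints).
73 = 7 × 10 + 3, so there are 10 full weeks plus 3 extra days.
Each full week contributes one Wednesday: 10 so far.
The 3 extra days are Fri, Sat, Sun — none qualify.
Total: 10 + 0 = 10.

10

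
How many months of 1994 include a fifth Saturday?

A month has five Saturdays exactly when Saturday falls within its first (length − 28) days.
Jan: 31 days, starts Sat → 5 of Sat, Sun, Mon ✓
Feb: 28 days, starts Tue → 5 of (none)
Mar: 31 days, starts Tue → 5 of Tue, Wed, Thu
Apr: 30 days, starts Fri → 5 of Fri, Sat ✓
May: 31 days, starts Sun → 5 of Sun, Mon, Tue
Jun: 30 days, starts Wed → 5 of Wed, Thu
Jul: 31 days, starts Fri → 5 of Fri, Sat, Sun ✓
Aug: 31 days, starts Mon → 5 of Mon, Tue, Wed
Sep: 30 days, starts Thu → 5 of Thu, Fri
Oct: 31 days, starts Sat → 5 of Sat, Sun, Mon ✓
Nov: 30 days, starts Tue → 5 of Tue, Wed
Dec: 31 days, starts Thu → 5 of Thu, Fri, Sat ✓
Months with five Saturdays: Jan, Apr, Jul, Oct, Dec.

5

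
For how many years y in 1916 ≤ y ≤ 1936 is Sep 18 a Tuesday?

Day of week of September 18 in each year:
1916: Mon, 1917: Tue ✓, 1918: Wed, 1919: Thu, 1920: Sat, 1921: Sun, 1922: Mon, 1923: Tue ✓, 1924: Thu, 1925: Fri, 1926: Sat, 1927: Sun, 1928: Tue ✓, 1929: Wed, 1930: Thu, 1931: Fri, 1932: Sun, 1933: Mon, 1934: Tue ✓, 1935: Wed, 1936: Fri
Tuesdays: 1917, 1923, 1928, 1934.

4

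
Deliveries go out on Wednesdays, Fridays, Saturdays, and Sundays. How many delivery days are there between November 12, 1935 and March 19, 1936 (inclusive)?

73

November 12, 1935 is a Tuesday.
The range spans 129 days (inclusive of both endpoints).
129 = 7 × 18 + 3, so there are 18 full weeks plus 3 extra days.
Each full week contributes 4 days from the set (Wed, Fri, Sat, Sun): 18 × 4 = 72.
The 3 extra days are Tue, Wed, Thu — 1 of them qualifies.
Total: 72 + 1 = 73.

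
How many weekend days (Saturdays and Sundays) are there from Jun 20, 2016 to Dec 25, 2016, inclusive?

54

Jun 20, 2016 is a Monday.
From Jun 20, 2016 to Dec 25, 2016 is 189 days inclusive.
189 = 7 × 27, so the span is exactly 27 full weeks.
Each full week contributes 2 weekend days (Sat, Sun): 27 × 2 = 54.
Total: 54.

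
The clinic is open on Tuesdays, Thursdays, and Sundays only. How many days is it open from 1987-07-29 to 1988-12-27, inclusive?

222

1987-07-29 is a Wednesday.
That's 518 days from start to end, counting both.
518 = 7 × 74, so the span is exactly 74 full weeks.
Each full week contributes 3 days from the set (Tue, Thu, Sun): 74 × 3 = 222.
Total: 222.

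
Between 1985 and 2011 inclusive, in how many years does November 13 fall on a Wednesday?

4

Day of week of November 13 in each year:
1985: Wed ✓, 1986: Thu, 1987: Fri, 1988: Sun, 1989: Mon, 1990: Tue, 1991: Wed ✓, 1992: Fri, 1993: Sat, 1994: Sun, 1995: Mon, 1996: Wed ✓, 1997: Thu, 1998: Fri, 1999: Sat, 2000: Mon, 2001: Tue, 2002: Wed ✓, 2003: Thu, 2004: Sat, 2005: Sun, 2006: Mon, 2007: Tue, 2008: Thu, 2009: Fri, 2010: Sat, 2011: Sun
Wednesdays: 1985, 1991, 1996, 2002.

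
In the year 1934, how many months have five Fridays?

A month has five Fridays exactly when Friday falls within its first (length − 28) days.
Jan: 31 days, starts Mon → 5 of Mon, Tue, Wed
Feb: 28 days, starts Thu → 5 of (none)
Mar: 31 days, starts Thu → 5 of Thu, Fri, Sat ✓
Apr: 30 days, starts Sun → 5 of Sun, Mon
May: 31 days, starts Tue → 5 of Tue, Wed, Thu
Jun: 30 days, starts Fri → 5 of Fri, Sat ✓
Jul: 31 days, starts Sun → 5 of Sun, Mon, Tue
Aug: 31 days, starts Wed → 5 of Wed, Thu, Fri ✓
Sep: 30 days, starts Sat → 5 of Sat, Sun
Oct: 31 days, starts Mon → 5 of Mon, Tue, Wed
Nov: 30 days, starts Thu → 5 of Thu, Fri ✓
Dec: 31 days, starts Sat → 5 of Sat, Sun, Mon
Months with five Fridays: Mar, Jun, Aug, Nov.

4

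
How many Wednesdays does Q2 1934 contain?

13

Apr 1, 1934 is a Sunday.
From Apr 1, 1934 to Jun 30, 1934 is 91 days inclusive.
91 = 7 × 13, so the span is exactly 13 full weeks.
Each full week contributes one Wednesday: 13 so far.
Total: 13.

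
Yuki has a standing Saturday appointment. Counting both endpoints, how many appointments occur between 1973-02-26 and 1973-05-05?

10 Saturdays

1973-02-26 is a Monday.
The range spans 69 days (inclusive of both endpoints).
69 = 7 × 9 + 6, so there are 9 full weeks plus 6 extra days.
Each full week contributes one Saturday: 9 so far.
The 6 extra days are Monday, Tuesday, Wednesday, Thursday, Friday, Saturday — 1 of them qualifies.
Total: 9 + 1 = 10.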